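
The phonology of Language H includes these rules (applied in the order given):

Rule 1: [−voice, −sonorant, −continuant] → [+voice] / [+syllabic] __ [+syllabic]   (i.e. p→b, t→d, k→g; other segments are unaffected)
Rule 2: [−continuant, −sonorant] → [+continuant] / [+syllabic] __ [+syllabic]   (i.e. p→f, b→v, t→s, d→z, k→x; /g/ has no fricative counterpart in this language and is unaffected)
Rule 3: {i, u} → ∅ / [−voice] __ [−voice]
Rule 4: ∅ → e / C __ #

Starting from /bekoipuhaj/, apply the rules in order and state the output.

begoivuhaje

Rule 1 (intervocalic voicing): /k/ is a voiceless stop between vowels /e/ and /o/, so it voices to [g]. /p/ is a voiceless stop between vowels /i/ and /u/, so it voices to [b]. /bekoipuhaj/ → begoibuhaj.
Rule 2 (intervocalic spirantization): /b/ is a stop between vowels /i/ and /u/, so it spirantizes to the fricative [v]. /begoibuhaj/ → begoivuhaj.
Rule 3 (high vowel syncope): no segment meets the environment; /begoivuhaj/ is unchanged.
Rule 4 (final e-epenthesis): the form ends in the consonant /j/, so [e] is inserted word-finally. /begoivuhaj/ → begoivuhaje.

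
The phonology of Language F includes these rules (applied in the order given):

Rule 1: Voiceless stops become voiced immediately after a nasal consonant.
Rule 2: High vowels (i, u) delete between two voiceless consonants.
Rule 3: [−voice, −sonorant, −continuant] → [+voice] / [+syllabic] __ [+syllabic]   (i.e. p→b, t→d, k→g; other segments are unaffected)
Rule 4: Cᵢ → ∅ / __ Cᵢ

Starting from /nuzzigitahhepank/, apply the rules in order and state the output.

Rule 1 (post-nasal voicing): /k/ is a voiceless stop immediately after the nasal /n/, so it voices to [g]. /nuzzigitahhepank/ → nuzzigitahhepang.
Rule 2 (high vowel syncope): no segment meets the environment; /nuzzigitahhepang/ is unchanged.
Rule 3 (intervocalic voicing): /t/ is a voiceless stop between vowels /i/ and /a/, so it voices to [d]. /p/ is a voiceless stop between vowels /e/ and /a/, so it voices to [b]. /nuzzigitahhepang/ → nuzzigidahhebang.
Rule 4 (degemination): /zz/ is a geminate; the first /z/ deletes. /hh/ is a geminate; the first /h/ deletes. /nuzzigidahhebang/ → nuzigidahebang.

nuzigidahebang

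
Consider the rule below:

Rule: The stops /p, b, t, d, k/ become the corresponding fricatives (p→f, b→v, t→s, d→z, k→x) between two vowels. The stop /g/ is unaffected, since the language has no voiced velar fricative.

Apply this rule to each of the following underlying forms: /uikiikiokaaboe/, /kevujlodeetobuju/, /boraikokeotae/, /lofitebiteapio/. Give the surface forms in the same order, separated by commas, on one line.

uixiixioxaavoe, kevujlozeesovuju, boraixoxeosae, lofiseviseafio

/uikiikiokaaboe/: /k/ is a stop between vowels /i/ and /i/, so it spirantizes to the fricative [x]. /k/ is a stop between vowels /i/ and /i/, so it spirantizes to the fricative [x]. /k/ is a stop between vowels /o/ and /a/, so it spirantizes to the fricative [x]. /b/ is a stop between vowels /a/ and /o/, so it spirantizes to the fricative [v]. → [uixiixioxaavoe].
/kevujlodeetobuju/: /d/ is a stop between vowels /o/ and /e/, so it spirantizes to the fricative [z]. /t/ is a stop between vowels /e/ and /o/, so it spirantizes to the fricative [s]. /b/ is a stop between vowels /o/ and /u/, so it spirantizes to the fricative [v]. → [kevujlozeesovuju].
/boraikokeotae/: /k/ is a stop between vowels /i/ and /o/, so it spirantizes to the fricative [x]. /k/ is a stop between vowels /o/ and /e/, so it spirantizes to the fricative [x]. /t/ is a stop between vowels /o/ and /a/, so it spirantizes to the fricative [s]. → [boraixoxeosae].
/lofitebiteapio/: /t/ is a stop between vowels /i/ and /e/, so it spirantizes to the fricative [s]. /b/ is a stop between vowels /e/ and /i/, so it spirantizes to the fricative [v]. /t/ is a stop between vowels /i/ and /e/, so it spirantizes to the fricative [s]. /p/ is a stop between vowels /a/ and /i/, so it spirantizes to the fricative [f]. → [lofiseviseafio].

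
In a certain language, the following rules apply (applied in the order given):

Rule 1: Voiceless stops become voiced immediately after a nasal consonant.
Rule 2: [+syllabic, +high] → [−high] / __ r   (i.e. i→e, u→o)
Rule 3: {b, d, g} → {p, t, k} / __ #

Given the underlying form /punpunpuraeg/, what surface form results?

Rule 1 (post-nasal voicing): /p/ is a voiceless stop immediately after the nasal /n/, so it voices to [b]. /p/ is a voiceless stop immediately after the nasal /n/, so it voices to [b]. /punpunpuraeg/ → punbunburaeg.
Rule 2 (pre-rhotic lowering): /u/ is a high vowel immediately before /r/, so it lowers to [o]. /punbunburaeg/ → punbunboraeg.
Rule 3 (final devoicing): /g/ is a voiced stop in word-final position, so it devoices to [k]. /punbunboraeg/ → punbunboraek.

punbunboraek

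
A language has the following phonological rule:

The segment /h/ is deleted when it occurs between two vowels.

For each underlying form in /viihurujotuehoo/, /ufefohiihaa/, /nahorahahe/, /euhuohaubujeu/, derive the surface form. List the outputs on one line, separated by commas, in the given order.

viiurujotueoo, ufefoiiaa, naoraae, euuoaubujeu

/viihurujotuehoo/: /h/ occurs between vowels /i/ and /u/, so it deletes. /h/ occurs between vowels /e/ and /o/, so it deletes. → [viiurujotueoo].
/ufefohiihaa/: /h/ occurs between vowels /o/ and /i/, so it deletes. /h/ occurs between vowels /i/ and /a/, so it deletes. → [ufefoiiaa].
/nahorahahe/: /h/ occurs between vowels /a/ and /o/, so it deletes. /h/ occurs between vowels /a/ and /a/, so it deletes. /h/ occurs between vowels /a/ and /e/, so it deletes. → [naoraae].
/euhuohaubujeu/: /h/ occurs between vowels /u/ and /u/, so it deletes. /h/ occurs between vowels /o/ and /a/, so it deletes. → [euuoaubujeu].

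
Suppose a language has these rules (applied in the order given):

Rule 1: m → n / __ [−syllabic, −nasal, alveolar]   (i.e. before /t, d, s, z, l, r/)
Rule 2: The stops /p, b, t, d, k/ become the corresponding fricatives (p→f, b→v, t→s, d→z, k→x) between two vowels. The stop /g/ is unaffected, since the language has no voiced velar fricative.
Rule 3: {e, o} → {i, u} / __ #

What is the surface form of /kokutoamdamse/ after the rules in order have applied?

Rule 1 (nasal place assimilation): /m/ precedes the alveolar consonant /d/, so it assimilates in place to [n]. /m/ precedes the alveolar consonant /s/, so it assimilates in place to [n]. /kokutoamdamse/ → kokutoandanse.
Rule 2 (intervocalic spirantization): /k/ is a stop between vowels /o/ and /u/, so it spirantizes to the fricative [x]. /t/ is a stop between vowels /u/ and /o/, so it spirantizes to the fricative [s]. /kokutoandanse/ → koxusoandanse.
Rule 3 (final vowel raising): /e/ is a mid vowel in word-final position, so it raises to [i]. /koxusoandanse/ → koxusoandansi.

koxusoandansi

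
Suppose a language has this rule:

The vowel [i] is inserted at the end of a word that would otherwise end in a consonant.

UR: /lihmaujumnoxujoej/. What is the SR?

lihmaujumnoxujoeji

the form ends in the consonant /j/, so [i] is inserted word-finally.
Surface form: [lihmaujumnoxujoeji].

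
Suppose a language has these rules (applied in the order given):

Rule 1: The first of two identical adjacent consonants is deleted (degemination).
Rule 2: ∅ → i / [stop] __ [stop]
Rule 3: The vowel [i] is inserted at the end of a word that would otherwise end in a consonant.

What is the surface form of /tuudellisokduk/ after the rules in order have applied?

Rule 1 (degemination): /ll/ is a geminate; the first /l/ deletes. /tuudellisokduk/ → tuudelisokduk.
Rule 2 (stop-cluster i-epenthesis): /k/ and /d/ form a stop–stop cluster, so [i] is inserted between them. /tuudelisokduk/ → tuudelisokiduk.
Rule 3 (final i-epenthesis): the form ends in the consonant /k/, so [i] is inserted word-finally. /tuudelisokiduk/ → tuudelisokiduki.

tuudelisokiduki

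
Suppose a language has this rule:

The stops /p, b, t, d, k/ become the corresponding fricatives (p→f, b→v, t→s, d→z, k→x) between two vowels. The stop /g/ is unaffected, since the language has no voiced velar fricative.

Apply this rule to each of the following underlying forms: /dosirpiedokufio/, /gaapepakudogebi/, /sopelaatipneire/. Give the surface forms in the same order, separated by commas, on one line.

dosirpiezoxufio, gaafefaxuzogevi, sofelaasipneire

/dosirpiedokufio/: /d/ is a stop between vowels /e/ and /o/, so it spirantizes to the fricative [z]. /k/ is a stop between vowels /o/ and /u/, so it spirantizes to the fricative [x]. → [dosirpiezoxufio].
/gaapepakudogebi/: /p/ is a stop between vowels /a/ and /e/, so it spirantizes to the fricative [f]. /p/ is a stop between vowels /e/ and /a/, so it spirantizes to the fricative [f]. /k/ is a stop between vowels /a/ and /u/, so it spirantizes to the fricative [x]. /d/ is a stop between vowels /u/ and /o/, so it spirantizes to the fricative [z]. /b/ is a stop between vowels /e/ and /i/, so it spirantizes to the fricative [v]. → [gaafefaxuzogevi].
/sopelaatipneire/: /p/ is a stop between vowels /o/ and /e/, so it spirantizes to the fricative [f]. /t/ is a stop between vowels /a/ and /i/, so it spirantizes to the fricative [s]. → [sofelaasipneire].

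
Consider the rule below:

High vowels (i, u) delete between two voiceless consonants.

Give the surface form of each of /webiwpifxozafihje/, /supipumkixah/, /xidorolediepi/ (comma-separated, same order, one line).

webiwpfxozafhje, sppumkxah, xidorolediepi

/webiwpifxozafihje/: /i/ is a high vowel flanked by voiceless consonants /p/ and /f/, so it deletes. /i/ is a high vowel flanked by voiceless consonants /f/ and /h/, so it deletes. → [webiwpfxozafhje].
/supipumkixah/: /u/ is a high vowel flanked by voiceless consonants /s/ and /p/, so it deletes. /i/ is a high vowel flanked by voiceless consonants /p/ and /p/, so it deletes. /i/ is a high vowel flanked by voiceless consonants /k/ and /x/, so it deletes. → [sppumkxah].
/xidorolediepi/: the rule's environment is not met; surfaces unchanged as [xidorolediepi].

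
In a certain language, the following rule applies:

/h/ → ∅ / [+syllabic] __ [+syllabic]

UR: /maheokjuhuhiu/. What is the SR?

maeokjuuiu

/h/ occurs between vowels /a/ and /e/, so it deletes.
/h/ occurs between vowels /u/ and /u/, so it deletes.
/h/ occurs between vowels /u/ and /i/, so it deletes.
Surface form: [maeokjuuiu].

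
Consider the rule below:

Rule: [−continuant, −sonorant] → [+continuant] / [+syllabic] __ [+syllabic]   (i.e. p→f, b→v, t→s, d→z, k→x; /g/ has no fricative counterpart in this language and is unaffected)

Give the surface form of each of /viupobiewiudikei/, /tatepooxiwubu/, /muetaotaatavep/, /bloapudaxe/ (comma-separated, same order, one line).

/viupobiewiudikei/: /p/ is a stop between vowels /u/ and /o/, so it spirantizes to the fricative [f]. /b/ is a stop between vowels /o/ and /i/, so it spirantizes to the fricative [v]. /d/ is a stop between vowels /u/ and /i/, so it spirantizes to the fricative [z]. /k/ is a stop between vowels /i/ and /e/, so it spirantizes to the fricative [x]. → [viufoviewiuzixei].
/tatepooxiwubu/: /t/ is a stop between vowels /a/ and /e/, so it spirantizes to the fricative [s]. /p/ is a stop between vowels /e/ and /o/, so it spirantizes to the fricative [f]. /b/ is a stop between vowels /u/ and /u/, so it spirantizes to the fricative [v]. → [tasefooxiwuvu].
/muetaotaatavep/: /t/ is a stop between vowels /e/ and /a/, so it spirantizes to the fricative [s]. /t/ is a stop between vowels /o/ and /a/, so it spirantizes to the fricative [s]. /t/ is a stop between vowels /a/ and /a/, so it spirantizes to the fricative [s]. → [muesaosaasavep].
/bloapudaxe/: /p/ is a stop between vowels /a/ and /u/, so it spirantizes to the fricative [f]. /d/ is a stop between vowels /u/ and /a/, so it spirantizes to the fricative [z]. → [bloafuzaxe].

viufoviewiuzixei, tasefooxiwuvu, muesaosaasavep, bloafuzaxe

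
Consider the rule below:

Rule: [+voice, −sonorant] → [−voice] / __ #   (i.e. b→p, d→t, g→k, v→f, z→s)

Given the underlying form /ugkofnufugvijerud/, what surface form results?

ugkofnufugvijerut

/d/ is a voiced obstruent in word-final position, so it devoices to [t].
Surface form: [ugkofnufugvijerut].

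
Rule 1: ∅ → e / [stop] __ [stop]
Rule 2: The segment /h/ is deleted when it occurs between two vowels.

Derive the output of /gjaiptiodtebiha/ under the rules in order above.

Rule 1 (stop-cluster e-epenthesis): /p/ and /t/ form a stop–stop cluster, so [e] is inserted between them. /d/ and /t/ form a stop–stop cluster, so [e] is inserted between them. /gjaiptiodtebiha/ → gjaipetiodetebiha.
Rule 2 (intervocalic h-deletion): /h/ occurs between vowels /i/ and /a/, so it deletes. /gjaipetiodetebiha/ → gjaipetiodetebia.

gjaipetiodetebia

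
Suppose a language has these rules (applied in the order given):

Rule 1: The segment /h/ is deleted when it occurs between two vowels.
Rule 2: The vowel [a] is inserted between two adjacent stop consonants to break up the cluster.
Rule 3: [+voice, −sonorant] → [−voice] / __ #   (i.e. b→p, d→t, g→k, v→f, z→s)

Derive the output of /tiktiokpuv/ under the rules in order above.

Rule 1 (intervocalic h-deletion): no segment meets the environment; /tiktiokpuv/ is unchanged.
Rule 2 (stop-cluster a-epenthesis): /k/ and /t/ form a stop–stop cluster, so [a] is inserted between them. /k/ and /p/ form a stop–stop cluster, so [a] is inserted between them. /tiktiokpuv/ → tikatiokapuv.
Rule 3 (final devoicing): /v/ is a voiced obstruent in word-final position, so it devoices to [f]. /tikatiokapuv/ → tikatiokapuf.

tikatiokapuf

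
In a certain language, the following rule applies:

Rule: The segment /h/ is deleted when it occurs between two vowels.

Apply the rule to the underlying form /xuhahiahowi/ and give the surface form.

xuaiaowi

/h/ occurs between vowels /u/ and /a/, so it deletes.
/h/ occurs between vowels /a/ and /i/, so it deletes.
/h/ occurs between vowels /a/ and /o/, so it deletes.
Surface form: [xuaiaowi].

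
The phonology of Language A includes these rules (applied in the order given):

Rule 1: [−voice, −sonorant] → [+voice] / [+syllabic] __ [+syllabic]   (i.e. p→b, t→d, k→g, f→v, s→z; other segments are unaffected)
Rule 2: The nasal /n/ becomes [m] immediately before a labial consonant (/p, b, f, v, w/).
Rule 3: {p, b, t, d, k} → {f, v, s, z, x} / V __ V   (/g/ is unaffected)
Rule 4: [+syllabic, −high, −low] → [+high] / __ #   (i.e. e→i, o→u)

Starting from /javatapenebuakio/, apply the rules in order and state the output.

Rule 1 (intervocalic voicing): /t/ is a voiceless obstruent between vowels /a/ and /a/, so it voices to [d]. /p/ is a voiceless obstruent between vowels /a/ and /e/, so it voices to [b]. /k/ is a voiceless obstruent between vowels /a/ and /i/, so it voices to [g]. /javatapenebuakio/ → javadabenebuagio.
Rule 2 (nasal place assimilation): no segment meets the environment; /javadabenebuagio/ is unchanged.
Rule 3 (intervocalic spirantization): /d/ is a stop between vowels /a/ and /a/, so it spirantizes to the fricative [z]. /b/ is a stop between vowels /a/ and /e/, so it spirantizes to the fricative [v]. /b/ is a stop between vowels /e/ and /u/, so it spirantizes to the fricative [v]. /javadabenebuagio/ → javazavenevuagio.
Rule 4 (final vowel raising): /o/ is a mid vowel in word-final position, so it raises to [u]. /javazavenevuagio/ → javazavenevuagiu.

javazavenevuagiu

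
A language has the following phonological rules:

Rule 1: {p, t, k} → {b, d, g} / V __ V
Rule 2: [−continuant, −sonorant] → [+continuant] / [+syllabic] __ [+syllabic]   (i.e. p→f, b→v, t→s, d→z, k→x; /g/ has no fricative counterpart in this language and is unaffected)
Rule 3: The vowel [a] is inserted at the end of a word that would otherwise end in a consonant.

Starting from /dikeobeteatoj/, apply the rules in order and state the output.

Rule 1 (intervocalic voicing): /k/ is a voiceless stop between vowels /i/ and /e/, so it voices to [g]. /t/ is a voiceless stop between vowels /e/ and /e/, so it voices to [d]. /t/ is a voiceless stop between vowels /a/ and /o/, so it voices to [d]. /dikeobeteatoj/ → digeobedeadoj.
Rule 2 (intervocalic spirantization): /b/ is a stop between vowels /o/ and /e/, so it spirantizes to the fricative [v]. /d/ is a stop between vowels /e/ and /e/, so it spirantizes to the fricative [z]. /d/ is a stop between vowels /a/ and /o/, so it spirantizes to the fricative [z]. /digeobedeadoj/ → digeovezeazoj.
Rule 3 (final a-epenthesis): the form ends in the consonant /j/, so [a] is inserted word-finally. /digeovezeazoj/ → digeovezeazoja.

digeovezeazoja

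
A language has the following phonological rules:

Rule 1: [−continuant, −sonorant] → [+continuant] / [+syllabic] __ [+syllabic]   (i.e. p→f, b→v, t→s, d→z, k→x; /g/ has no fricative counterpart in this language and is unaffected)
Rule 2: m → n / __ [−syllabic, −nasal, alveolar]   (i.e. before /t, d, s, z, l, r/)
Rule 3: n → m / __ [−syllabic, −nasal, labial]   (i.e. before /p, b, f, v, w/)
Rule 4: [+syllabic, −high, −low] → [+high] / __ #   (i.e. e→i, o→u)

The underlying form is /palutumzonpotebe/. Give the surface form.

palusunzomposevi

Rule 1 (intervocalic spirantization): /t/ is a stop between vowels /u/ and /u/, so it spirantizes to the fricative [s]. /t/ is a stop between vowels /o/ and /e/, so it spirantizes to the fricative [s]. /b/ is a stop between vowels /e/ and /e/, so it spirantizes to the fricative [v]. /palutumzonpotebe/ → palusumzonposeve.
Rule 2 (nasal place assimilation): /m/ precedes the alveolar consonant /z/, so it assimilates in place to [n]. /palusumzonposeve/ → palusunzonposeve.
Rule 3 (nasal place assimilation): /n/ precedes the labial consonant /p/, so it assimilates in place to [m]. /palusunzonposeve/ → palusunzomposeve.
Rule 4 (final vowel raising): /e/ is a mid vowel in word-final position, so it raises to [i]. /palusunzomposeve/ → palusunzomposevi.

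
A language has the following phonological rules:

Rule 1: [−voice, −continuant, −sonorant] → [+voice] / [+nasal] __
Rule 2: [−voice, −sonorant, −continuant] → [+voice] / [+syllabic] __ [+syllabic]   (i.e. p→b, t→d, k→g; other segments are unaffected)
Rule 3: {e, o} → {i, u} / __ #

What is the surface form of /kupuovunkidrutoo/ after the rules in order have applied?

kubuovungidrudou

Rule 1 (post-nasal voicing): /k/ is a voiceless stop immediately after the nasal /n/, so it voices to [g]. /kupuovunkidrutoo/ → kupuovungidrutoo.
Rule 2 (intervocalic voicing): /p/ is a voiceless stop between vowels /u/ and /u/, so it voices to [b]. /t/ is a voiceless stop between vowels /u/ and /o/, so it voices to [d]. /kupuovungidrutoo/ → kubuovungidrudoo.
Rule 3 (final vowel raising): /o/ is a mid vowel in word-final position, so it raises to [u]. /kubuovungidrudoo/ → kubuovungidrudou.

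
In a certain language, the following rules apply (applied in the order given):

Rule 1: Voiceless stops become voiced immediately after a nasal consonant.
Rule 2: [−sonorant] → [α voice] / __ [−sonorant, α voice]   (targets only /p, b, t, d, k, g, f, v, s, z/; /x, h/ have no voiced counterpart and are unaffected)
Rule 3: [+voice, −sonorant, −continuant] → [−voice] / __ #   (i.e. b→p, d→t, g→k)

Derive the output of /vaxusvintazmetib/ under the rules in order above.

Rule 1 (post-nasal voicing): /t/ is a voiceless stop immediately after the nasal /n/, so it voices to [d]. /vaxusvintazmetib/ → vaxusvindazmetib.
Rule 2 (regressive voicing assimilation): /s/ precedes the voiced obstruent /v/, so it voices to [z] by assimilation. /vaxusvindazmetib/ → vaxuzvindazmetib.
Rule 3 (final devoicing): /b/ is a voiced stop in word-final position, so it devoices to [p]. /vaxuzvindazmetib/ → vaxuzvindazmetip.

vaxuzvindazmetip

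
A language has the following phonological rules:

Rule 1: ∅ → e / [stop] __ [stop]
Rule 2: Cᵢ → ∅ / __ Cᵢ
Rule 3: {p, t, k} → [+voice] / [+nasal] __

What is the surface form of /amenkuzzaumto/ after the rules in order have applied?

amenguzaumdo

Rule 1 (stop-cluster e-epenthesis): no segment meets the environment; /amenkuzzaumto/ is unchanged.
Rule 2 (degemination): /zz/ is a geminate; the first /z/ deletes. /amenkuzzaumto/ → amenkuzaumto.
Rule 3 (post-nasal voicing): /k/ is a voiceless stop immediately after the nasal /n/, so it voices to [g]. /t/ is a voiceless stop immediately after the nasal /m/, so it voices to [d]. /amenkuzaumto/ → amenguzaumdo.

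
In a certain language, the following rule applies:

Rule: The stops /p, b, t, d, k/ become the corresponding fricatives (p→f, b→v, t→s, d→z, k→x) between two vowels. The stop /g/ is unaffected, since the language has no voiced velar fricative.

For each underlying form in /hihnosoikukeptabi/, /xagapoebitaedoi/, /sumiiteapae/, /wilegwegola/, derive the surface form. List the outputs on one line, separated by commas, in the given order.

/hihnosoikukeptabi/: /k/ is a stop between vowels /i/ and /u/, so it spirantizes to the fricative [x]. /k/ is a stop between vowels /u/ and /e/, so it spirantizes to the fricative [x]. /b/ is a stop between vowels /a/ and /i/, so it spirantizes to the fricative [v]. → [hihnosoixuxeptavi].
/xagapoebitaedoi/: /p/ is a stop between vowels /a/ and /o/, so it spirantizes to the fricative [f]. /b/ is a stop between vowels /e/ and /i/, so it spirantizes to the fricative [v]. /t/ is a stop between vowels /i/ and /a/, so it spirantizes to the fricative [s]. /d/ is a stop between vowels /e/ and /o/, so it spirantizes to the fricative [z]. → [xagafoevisaezoi].
/sumiiteapae/: /t/ is a stop between vowels /i/ and /e/, so it spirantizes to the fricative [s]. /p/ is a stop between vowels /a/ and /a/, so it spirantizes to the fricative [f]. → [sumiiseafae].
/wilegwegola/: the rule's environment is not met; surfaces unchanged as [wilegwegola].

hihnosoixuxeptavi, xagafoevisaezoi, sumiiseafae, wilegwegola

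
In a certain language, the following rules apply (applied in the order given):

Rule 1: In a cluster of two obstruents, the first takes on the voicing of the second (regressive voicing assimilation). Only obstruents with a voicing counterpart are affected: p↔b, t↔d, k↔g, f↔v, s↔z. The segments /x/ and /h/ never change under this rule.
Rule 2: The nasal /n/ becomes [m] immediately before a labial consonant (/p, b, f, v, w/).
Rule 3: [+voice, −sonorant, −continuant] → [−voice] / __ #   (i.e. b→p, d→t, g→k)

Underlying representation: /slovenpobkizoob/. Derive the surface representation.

slovempopkizoop

Rule 1 (regressive voicing assimilation): /b/ precedes the voiceless obstruent /k/, so it devoices to [p] by assimilation. /slovenpobkizoob/ → slovenpopkizoob.
Rule 2 (nasal place assimilation): /n/ precedes the labial consonant /p/, so it assimilates in place to [m]. /slovenpopkizoob/ → slovempopkizoob.
Rule 3 (final devoicing): /b/ is a voiced stop in word-final position, so it devoices to [p]. /slovempopkizoob/ → slovempopkizoop.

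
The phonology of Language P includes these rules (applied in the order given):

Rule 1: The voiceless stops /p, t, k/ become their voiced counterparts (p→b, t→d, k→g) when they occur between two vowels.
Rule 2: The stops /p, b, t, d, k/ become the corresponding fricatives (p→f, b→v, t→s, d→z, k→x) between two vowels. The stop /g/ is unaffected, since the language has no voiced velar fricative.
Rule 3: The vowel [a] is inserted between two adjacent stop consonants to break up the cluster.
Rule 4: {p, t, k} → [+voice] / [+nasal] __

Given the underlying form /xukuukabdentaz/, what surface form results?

Rule 1 (intervocalic voicing): /k/ is a voiceless stop between vowels /u/ and /u/, so it voices to [g]. /k/ is a voiceless stop between vowels /u/ and /a/, so it voices to [g]. /xukuukabdentaz/ → xuguugabdentaz.
Rule 2 (intervocalic spirantization): no segment meets the environment; /xuguugabdentaz/ is unchanged.
Rule 3 (stop-cluster a-epenthesis): /b/ and /d/ form a stop–stop cluster, so [a] is inserted between them. /xuguugabdentaz/ → xuguugabadentaz.
Rule 4 (post-nasal voicing): /t/ is a voiceless stop immediately after the nasal /n/, so it voices to [d]. /xuguugabadentaz/ → xuguugabadendaz.

xuguugabadendaz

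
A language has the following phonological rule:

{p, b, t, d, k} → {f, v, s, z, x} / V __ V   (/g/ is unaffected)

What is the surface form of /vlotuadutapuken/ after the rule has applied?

vlosuazusafuxen

/t/ is a stop between vowels /o/ and /u/, so it spirantizes to the fricative [s].
/d/ is a stop between vowels /a/ and /u/, so it spirantizes to the fricative [z].
/t/ is a stop between vowels /u/ and /a/, so it spirantizes to the fricative [s].
/p/ is a stop between vowels /a/ and /u/, so it spirantizes to the fricative [f].
/k/ is a stop between vowels /u/ and /e/, so it spirantizes to the fricative [x].
Surface form: [vlosuazusafuxen].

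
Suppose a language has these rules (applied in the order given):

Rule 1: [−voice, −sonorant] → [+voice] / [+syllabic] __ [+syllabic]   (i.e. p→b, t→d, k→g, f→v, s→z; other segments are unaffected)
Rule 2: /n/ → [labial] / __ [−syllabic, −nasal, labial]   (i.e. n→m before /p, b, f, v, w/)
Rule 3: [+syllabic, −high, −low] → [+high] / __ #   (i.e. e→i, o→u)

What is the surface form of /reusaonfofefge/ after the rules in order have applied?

reuzaomfovefgi

Rule 1 (intervocalic voicing): /s/ is a voiceless obstruent between vowels /u/ and /a/, so it voices to [z]. /f/ is a voiceless obstruent between vowels /o/ and /e/, so it voices to [v]. /reusaonfofefge/ → reuzaonfovefge.
Rule 2 (nasal place assimilation): /n/ precedes the labial consonant /f/, so it assimilates in place to [m]. /reuzaonfovefge/ → reuzaomfovefge.
Rule 3 (final vowel raising): /e/ is a mid vowel in word-final position, so it raises to [i]. /reuzaomfovefge/ → reuzaomfovefgi.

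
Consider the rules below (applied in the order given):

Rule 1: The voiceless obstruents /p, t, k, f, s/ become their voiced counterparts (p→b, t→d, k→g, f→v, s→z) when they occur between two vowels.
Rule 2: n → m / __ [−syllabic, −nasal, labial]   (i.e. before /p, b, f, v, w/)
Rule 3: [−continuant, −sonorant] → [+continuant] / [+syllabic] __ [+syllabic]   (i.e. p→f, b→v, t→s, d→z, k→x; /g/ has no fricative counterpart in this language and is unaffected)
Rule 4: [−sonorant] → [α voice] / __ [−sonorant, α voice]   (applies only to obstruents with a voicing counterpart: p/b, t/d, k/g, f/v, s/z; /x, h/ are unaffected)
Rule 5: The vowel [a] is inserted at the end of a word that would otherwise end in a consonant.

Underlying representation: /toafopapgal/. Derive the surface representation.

toavovabgala

Rule 1 (intervocalic voicing): /f/ is a voiceless obstruent between vowels /a/ and /o/, so it voices to [v]. /p/ is a voiceless obstruent between vowels /o/ and /a/, so it voices to [b]. /toafopapgal/ → toavobapgal.
Rule 2 (nasal place assimilation): no segment meets the environment; /toavobapgal/ is unchanged.
Rule 3 (intervocalic spirantization): /b/ is a stop between vowels /o/ and /a/, so it spirantizes to the fricative [v]. /toavobapgal/ → toavovapgal.
Rule 4 (regressive voicing assimilation): /p/ precedes the voiced obstruent /g/, so it voices to [b] by assimilation. /toavovapgal/ → toavovabgal.
Rule 5 (final a-epenthesis): the form ends in the consonant /l/, so [a] is inserted word-finally. /toavovabgal/ → toavovabgala.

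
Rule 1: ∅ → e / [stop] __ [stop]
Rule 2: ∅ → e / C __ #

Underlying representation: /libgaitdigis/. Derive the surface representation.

Rule 1 (stop-cluster e-epenthesis): /b/ and /g/ form a stop–stop cluster, so [e] is inserted between them. /t/ and /d/ form a stop–stop cluster, so [e] is inserted between them. /libgaitdigis/ → libegaitedigis.
Rule 2 (final e-epenthesis): the form ends in the consonant /s/, so [e] is inserted word-finally. /libegaitedigis/ → libegaitedigise.

libegaitedigise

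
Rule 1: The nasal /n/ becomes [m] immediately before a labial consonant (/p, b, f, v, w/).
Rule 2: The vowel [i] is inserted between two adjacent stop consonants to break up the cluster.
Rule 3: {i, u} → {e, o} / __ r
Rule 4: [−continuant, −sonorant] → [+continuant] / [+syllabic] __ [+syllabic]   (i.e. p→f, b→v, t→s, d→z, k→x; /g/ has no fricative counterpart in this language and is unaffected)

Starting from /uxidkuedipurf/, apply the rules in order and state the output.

uxizixueziforf

Rule 1 (nasal place assimilation): no segment meets the environment; /uxidkuedipurf/ is unchanged.
Rule 2 (stop-cluster i-epenthesis): /d/ and /k/ form a stop–stop cluster, so [i] is inserted between them. /uxidkuedipurf/ → uxidikuedipurf.
Rule 3 (pre-rhotic lowering): /u/ is a high vowel immediately before /r/, so it lowers to [o]. /uxidikuedipurf/ → uxidikuediporf.
Rule 4 (intervocalic spirantization): /d/ is a stop between vowels /i/ and /i/, so it spirantizes to the fricative [z]. /k/ is a stop between vowels /i/ and /u/, so it spirantizes to the fricative [x]. /d/ is a stop between vowels /e/ and /i/, so it spirantizes to the fricative [z]. /p/ is a stop between vowels /i/ and /o/, so it spirantizes to the fricative [f]. /uxidikuediporf/ → uxizixueziforf.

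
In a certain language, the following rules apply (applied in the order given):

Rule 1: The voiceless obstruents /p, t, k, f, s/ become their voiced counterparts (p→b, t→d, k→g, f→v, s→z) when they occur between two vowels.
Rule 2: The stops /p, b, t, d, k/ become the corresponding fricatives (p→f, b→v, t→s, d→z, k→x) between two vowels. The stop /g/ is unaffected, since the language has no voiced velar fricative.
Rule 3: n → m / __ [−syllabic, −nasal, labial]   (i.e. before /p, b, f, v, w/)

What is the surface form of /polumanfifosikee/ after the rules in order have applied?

polumamfivozigee

Rule 1 (intervocalic voicing): /f/ is a voiceless obstruent between vowels /i/ and /o/, so it voices to [v]. /s/ is a voiceless obstruent between vowels /o/ and /i/, so it voices to [z]. /k/ is a voiceless obstruent between vowels /i/ and /e/, so it voices to [g]. /polumanfifosikee/ → polumanfivozigee.
Rule 2 (intervocalic spirantization): no segment meets the environment; /polumanfivozigee/ is unchanged.
Rule 3 (nasal place assimilation): /n/ precedes the labial consonant /f/, so it assimilates in place to [m]. /polumanfivozigee/ → polumamfivozigee.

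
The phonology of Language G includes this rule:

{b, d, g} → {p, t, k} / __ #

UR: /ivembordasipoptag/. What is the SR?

ivembordasipoptak

Scanning /ivembordasipoptag/: /b/ at position 5 is not in the conditioning environment; /d/ at position 8 is not in the conditioning environment; /g/ is a voiced stop in word-final position, so it devoices to [k].
Result: [ivembordasipoptak].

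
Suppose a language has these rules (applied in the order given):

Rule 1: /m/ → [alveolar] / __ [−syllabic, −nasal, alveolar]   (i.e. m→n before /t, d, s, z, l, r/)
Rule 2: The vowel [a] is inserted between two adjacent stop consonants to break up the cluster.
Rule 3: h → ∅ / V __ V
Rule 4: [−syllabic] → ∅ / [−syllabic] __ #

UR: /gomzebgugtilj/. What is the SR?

Rule 1 (nasal place assimilation): /m/ precedes the alveolar consonant /z/, so it assimilates in place to [n]. /gomzebgugtilj/ → gonzebgugtilj.
Rule 2 (stop-cluster a-epenthesis): /b/ and /g/ form a stop–stop cluster, so [a] is inserted between them. /g/ and /t/ form a stop–stop cluster, so [a] is inserted between them. /gonzebgugtilj/ → gonzebagugatilj.
Rule 3 (intervocalic h-deletion): no segment meets the environment; /gonzebagugatilj/ is unchanged.
Rule 4 (final cluster simplification): /j/ is the second consonant of a word-final cluster /lj/, so it deletes. /gonzebagugatilj/ → gonzebagugatil.

gonzebagugatil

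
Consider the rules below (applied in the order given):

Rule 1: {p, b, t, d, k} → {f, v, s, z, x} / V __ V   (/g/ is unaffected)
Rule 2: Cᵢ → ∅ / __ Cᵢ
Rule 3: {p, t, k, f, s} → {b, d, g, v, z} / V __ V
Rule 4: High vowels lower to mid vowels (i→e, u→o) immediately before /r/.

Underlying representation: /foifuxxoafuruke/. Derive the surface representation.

foivuxoavoruxe

Rule 1 (intervocalic spirantization): /k/ is a stop between vowels /u/ and /e/, so it spirantizes to the fricative [x]. /foifuxxoafuruke/ → foifuxxoafuruxe.
Rule 2 (degemination): /xx/ is a geminate; the first /x/ deletes. /foifuxxoafuruxe/ → foifuxoafuruxe.
Rule 3 (intervocalic voicing): /f/ is a voiceless obstruent between vowels /i/ and /u/, so it voices to [v]. /f/ is a voiceless obstruent between vowels /a/ and /u/, so it voices to [v]. /foifuxoafuruxe/ → foivuxoavuruxe.
Rule 4 (pre-rhotic lowering): /u/ is a high vowel immediately before /r/, so it lowers to [o]. /foivuxoavuruxe/ → foivuxoavoruxe.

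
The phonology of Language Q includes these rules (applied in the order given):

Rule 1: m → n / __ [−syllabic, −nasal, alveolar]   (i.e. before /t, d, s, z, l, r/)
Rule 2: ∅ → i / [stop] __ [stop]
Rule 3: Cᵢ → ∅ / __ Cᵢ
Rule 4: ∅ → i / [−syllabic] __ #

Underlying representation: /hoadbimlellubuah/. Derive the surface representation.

hoadibinlelubuahi

Rule 1 (nasal place assimilation): /m/ precedes the alveolar consonant /l/, so it assimilates in place to [n]. /hoadbimlellubuah/ → hoadbinlellubuah.
Rule 2 (stop-cluster i-epenthesis): /d/ and /b/ form a stop–stop cluster, so [i] is inserted between them. /hoadbinlellubuah/ → hoadibinlellubuah.
Rule 3 (degemination): /ll/ is a geminate; the first /l/ deletes. /hoadibinlellubuah/ → hoadibinlelubuah.
Rule 4 (final i-epenthesis): the form ends in the consonant /h/, so [i] is inserted word-finally. /hoadibinlelubuah/ → hoadibinlelubuahi.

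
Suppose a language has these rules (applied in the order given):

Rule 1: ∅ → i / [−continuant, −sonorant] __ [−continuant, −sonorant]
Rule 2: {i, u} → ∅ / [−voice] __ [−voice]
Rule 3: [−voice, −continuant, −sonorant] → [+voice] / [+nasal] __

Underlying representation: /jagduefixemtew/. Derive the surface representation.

jagiduefxemdew

Rule 1 (stop-cluster i-epenthesis): /g/ and /d/ form a stop–stop cluster, so [i] is inserted between them. /jagduefixemtew/ → jagiduefixemtew.
Rule 2 (high vowel syncope): /i/ is a high vowel flanked by voiceless consonants /f/ and /x/, so it deletes. /jagiduefixemtew/ → jagiduefxemtew.
Rule 3 (post-nasal voicing): /t/ is a voiceless stop immediately after the nasal /m/, so it voices to [d]. /jagiduefxemtew/ → jagiduefxemdew.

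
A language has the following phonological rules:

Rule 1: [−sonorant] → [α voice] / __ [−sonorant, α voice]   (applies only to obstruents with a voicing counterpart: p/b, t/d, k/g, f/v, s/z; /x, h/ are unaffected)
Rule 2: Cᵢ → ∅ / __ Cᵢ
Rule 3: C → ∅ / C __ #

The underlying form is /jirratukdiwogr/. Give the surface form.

jiratugdiwog

Rule 1 (regressive voicing assimilation): /k/ precedes the voiced obstruent /d/, so it voices to [g] by assimilation. /jirratukdiwogr/ → jirratugdiwogr.
Rule 2 (degemination): /rr/ is a geminate; the first /r/ deletes. /jirratugdiwogr/ → jiratugdiwogr.
Rule 3 (final cluster simplification): /r/ is the second consonant of a word-final cluster /gr/, so it deletes. /jiratugdiwogr/ → jiratugdiwog.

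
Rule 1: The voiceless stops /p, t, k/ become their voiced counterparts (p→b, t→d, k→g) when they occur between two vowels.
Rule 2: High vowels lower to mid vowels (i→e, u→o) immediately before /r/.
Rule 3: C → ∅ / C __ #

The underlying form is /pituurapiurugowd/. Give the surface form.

Rule 1 (intervocalic voicing): /t/ is a voiceless stop between vowels /i/ and /u/, so it voices to [d]. /p/ is a voiceless stop between vowels /a/ and /i/, so it voices to [b]. /pituurapiurugowd/ → piduurabiurugowd.
Rule 2 (pre-rhotic lowering): /u/ is a high vowel immediately before /r/, so it lowers to [o]. /u/ is a high vowel immediately before /r/, so it lowers to [o]. /piduurabiurugowd/ → piduorabiorugowd.
Rule 3 (final cluster simplification): /d/ is the second consonant of a word-final cluster /wd/, so it deletes. /piduorabiorugowd/ → piduorabiorugow.

piduorabiorugow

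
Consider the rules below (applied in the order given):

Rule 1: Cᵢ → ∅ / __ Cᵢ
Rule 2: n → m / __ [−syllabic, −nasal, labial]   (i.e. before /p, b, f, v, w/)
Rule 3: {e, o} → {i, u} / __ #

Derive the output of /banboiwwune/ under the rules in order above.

Rule 1 (degemination): /ww/ is a geminate; the first /w/ deletes. /banboiwwune/ → banboiwune.
Rule 2 (nasal place assimilation): /n/ precedes the labial consonant /b/, so it assimilates in place to [m]. /banboiwune/ → bamboiwune.
Rule 3 (final vowel raising): /e/ is a mid vowel in word-final position, so it raises to [i]. /bamboiwune/ → bamboiwuni.

bamboiwuni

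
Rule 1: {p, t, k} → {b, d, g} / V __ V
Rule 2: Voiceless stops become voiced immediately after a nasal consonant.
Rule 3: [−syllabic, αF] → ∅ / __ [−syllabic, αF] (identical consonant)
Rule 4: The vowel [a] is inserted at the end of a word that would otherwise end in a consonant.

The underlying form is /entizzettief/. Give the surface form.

Rule 1 (intervocalic voicing): no segment meets the environment; /entizzettief/ is unchanged.
Rule 2 (post-nasal voicing): /t/ is a voiceless stop immediately after the nasal /n/, so it voices to [d]. /entizzettief/ → endizzettief.
Rule 3 (degemination): /zz/ is a geminate; the first /z/ deletes. /tt/ is a geminate; the first /t/ deletes. /endizzettief/ → endizetief.
Rule 4 (final a-epenthesis): the form ends in the consonant /f/, so [a] is inserted word-finally. /endizetief/ → endizetiefa.

endizetiefa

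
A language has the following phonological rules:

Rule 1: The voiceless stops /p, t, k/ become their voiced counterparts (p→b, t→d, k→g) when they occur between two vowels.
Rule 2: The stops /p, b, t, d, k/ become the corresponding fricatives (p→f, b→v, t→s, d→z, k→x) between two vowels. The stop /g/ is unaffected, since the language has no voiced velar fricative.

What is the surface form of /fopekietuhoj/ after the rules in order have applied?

fovegiezuhoj

Rule 1 (intervocalic voicing): /p/ is a voiceless stop between vowels /o/ and /e/, so it voices to [b]. /k/ is a voiceless stop between vowels /e/ and /i/, so it voices to [g]. /t/ is a voiceless stop between vowels /e/ and /u/, so it voices to [d]. /fopekietuhoj/ → fobegieduhoj.
Rule 2 (intervocalic spirantization): /b/ is a stop between vowels /o/ and /e/, so it spirantizes to the fricative [v]. /d/ is a stop between vowels /e/ and /u/, so it spirantizes to the fricative [z]. /fobegieduhoj/ → fovegiezuhoj.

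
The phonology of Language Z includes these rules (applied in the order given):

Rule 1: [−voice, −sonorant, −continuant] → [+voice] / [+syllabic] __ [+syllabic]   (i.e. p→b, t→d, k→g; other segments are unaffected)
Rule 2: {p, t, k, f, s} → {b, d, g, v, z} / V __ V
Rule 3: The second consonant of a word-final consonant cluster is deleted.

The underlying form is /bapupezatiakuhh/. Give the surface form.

babubezadiaguh

Rule 1 (intervocalic voicing): /p/ is a voiceless stop between vowels /a/ and /u/, so it voices to [b]. /p/ is a voiceless stop between vowels /u/ and /e/, so it voices to [b]. /t/ is a voiceless stop between vowels /a/ and /i/, so it voices to [d]. /k/ is a voiceless stop between vowels /a/ and /u/, so it voices to [g]. /bapupezatiakuhh/ → babubezadiaguhh.
Rule 2 (intervocalic voicing): no segment meets the environment; /babubezadiaguhh/ is unchanged.
Rule 3 (final cluster simplification): /h/ is the second consonant of a word-final cluster /hh/, so it deletes. /babubezadiaguhh/ → babubezadiaguh.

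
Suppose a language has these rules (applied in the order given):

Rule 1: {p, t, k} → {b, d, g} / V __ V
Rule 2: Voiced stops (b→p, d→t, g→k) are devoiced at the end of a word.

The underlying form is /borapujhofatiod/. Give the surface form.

Rule 1 (intervocalic voicing): /p/ is a voiceless stop between vowels /a/ and /u/, so it voices to [b]. /t/ is a voiceless stop between vowels /a/ and /i/, so it voices to [d]. /borapujhofatiod/ → borabujhofadiod.
Rule 2 (final devoicing): /d/ is a voiced stop in word-final position, so it devoices to [t]. /borabujhofadiod/ → borabujhofadiot.

borabujhofadiot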